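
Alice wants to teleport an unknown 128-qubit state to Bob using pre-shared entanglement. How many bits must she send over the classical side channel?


Quantum teleportation requires 2 classical bits per qubit teleported.
128 qubit(s) -> 2 * 128 = 256 classical bits

256


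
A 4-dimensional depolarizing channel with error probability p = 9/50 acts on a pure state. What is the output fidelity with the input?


F = (1-p) + p/d
= (1 - 0.1800) + 0.1800/4
= 0.8200 + 0.0450
= 0.8650

0.8650


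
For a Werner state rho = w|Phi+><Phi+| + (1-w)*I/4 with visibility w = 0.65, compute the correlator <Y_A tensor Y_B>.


|Phi+> = (|00> + |11>)/sqrt(2)
For the pure Bell state, <Y_A Y_B> = -1 (Bell-state Pauli correlator).
The maximally-mixed part I/4 has tr(I/4 * P tensor P) = 0 for any traceless Pauli P.
So <Y_A Y_B>_rho = w * (-1) + (1 - w) * 0
= 0.65 * (-1)
= -0.6500

-0.6500


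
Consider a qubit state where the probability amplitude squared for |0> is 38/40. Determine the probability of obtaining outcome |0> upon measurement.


|alpha|^2 = 38/40 = 0.9500
|beta|^2 = 1 - 38/40 = 2/40 = 0.0500
P(|0>) = |alpha|^2 = 0.9500

0.9500


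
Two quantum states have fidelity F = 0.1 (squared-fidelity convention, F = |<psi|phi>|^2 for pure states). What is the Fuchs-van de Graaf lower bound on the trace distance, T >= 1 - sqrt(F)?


Fuchs-van de Graaf (squared-fidelity convention): 1 - sqrt(F) <= T <= sqrt(1 - F).
Lower bound: T >= 1 - sqrt(F)
sqrt(F) = sqrt(0.1) = 0.3162
T >= 1 - 0.3162
T >= 0.6838

0.6838


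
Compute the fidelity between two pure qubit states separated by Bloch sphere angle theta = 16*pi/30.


For states separated by angle theta on Bloch sphere:
F = cos^2(theta/2)
theta = 16*pi/30 = 1.6755
theta/2 = 0.8378
cos(theta/2) = 0.6691
F = 0.4477

0.4477


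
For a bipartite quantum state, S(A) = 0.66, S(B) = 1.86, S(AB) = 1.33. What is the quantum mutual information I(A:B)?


I(A:B) = S(A) + S(B) - S(AB)
= 0.66 + 1.86 - 1.33
= 1.1900

1.1900


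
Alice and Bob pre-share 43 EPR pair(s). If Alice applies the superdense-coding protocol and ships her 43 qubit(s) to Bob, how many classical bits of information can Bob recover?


Superdense coding allows 2 classical bits per shared entangled pair.
43 pair(s) -> 2 * 43 = 86 classical bits

86


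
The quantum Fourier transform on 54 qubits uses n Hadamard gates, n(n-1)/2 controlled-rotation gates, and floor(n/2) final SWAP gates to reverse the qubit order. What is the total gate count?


Hadamard gates: 54
Controlled rotations: n*(n-1)/2 = 54*53/2 = 1431
SWAP gates: floor(n/2) = floor(54/2) = 27
Total = 54 + 1431 + 27
= 1512

1512


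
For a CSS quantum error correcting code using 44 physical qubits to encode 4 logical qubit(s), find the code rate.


Code rate R = k/n
= 4/44
= 0.0909

0.0909


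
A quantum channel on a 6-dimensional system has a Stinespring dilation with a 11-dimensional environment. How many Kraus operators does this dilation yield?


Tracing out the environment in an orthonormal basis {|i>_E} gives Kraus operators K_i = <i|_E U |0>_E.
Number of Kraus operators = dim(H_env) = d_env
= 11

11


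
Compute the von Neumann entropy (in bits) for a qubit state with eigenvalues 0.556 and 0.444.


S = -p*log2(p) - (1-p)*log2(1-p)
p = 0.5560, 1-p = 0.4440
= -0.5560 * log2(0.5560) - 0.4440 * log2(0.4440)
= -(-0.4708) - (-0.5201)
= 0.9909

0.9909


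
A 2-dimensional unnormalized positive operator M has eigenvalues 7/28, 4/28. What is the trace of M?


tr(M) = sum of eigenvalues
= 7/28 + 4/28
= 11/28
= 0.3929

0.3929


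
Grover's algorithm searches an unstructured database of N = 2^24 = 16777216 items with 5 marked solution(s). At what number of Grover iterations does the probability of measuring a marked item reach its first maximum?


After j Grover iterations the success probability is P(j) = sin^2((2j+1)*theta), where sin(theta) = sqrt(k/N).
N = 2^24 = 16777216, k = 5
sin(theta) = sqrt(k/N) = 0.0005459150336
theta = arcsin(sqrt(k/N)) = 0.0005459150607 rad
P(j) reaches its first maximum when (2j+1)*theta is as close as possible to pi/2, i.e. j = round(pi/(4*theta) - 1/2).
pi/(4*theta) - 1/2 = 1438.1820
(For comparison, the common estimate pi/4 * sqrt(N/k) = 1438.6821; the exact maximiser is used here.)
Optimal iterations = 1438

1438


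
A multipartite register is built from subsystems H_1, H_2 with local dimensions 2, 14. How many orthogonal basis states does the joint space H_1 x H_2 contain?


dim(H_1 x H_2) = 2 * 14
= 28

28


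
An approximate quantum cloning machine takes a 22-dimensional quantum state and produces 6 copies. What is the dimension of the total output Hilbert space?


Output space = H^(tensor 6) where dim(H) = 22
dim = 22^6
= 484 (after 2 factors)
= 10648 (after 3 factors)
= 234256 (after 4 factors)
= 5153632 (after 5 factors)
= 113379904 (after 6 factors)
= 113379904

113379904


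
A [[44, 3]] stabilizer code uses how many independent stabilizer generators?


For an [[n,k]] stabilizer code:
Number of stabilizer generators = n - k
= 44 - 3
= 41

41


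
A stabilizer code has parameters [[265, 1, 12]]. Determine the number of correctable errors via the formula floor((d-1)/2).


Code parameters: [[265, 1, 12]], distance d = 12.
Number of correctable errors = floor((d-1)/2)
= floor((12 - 1)/2)
= floor(11/2)
= 5

5


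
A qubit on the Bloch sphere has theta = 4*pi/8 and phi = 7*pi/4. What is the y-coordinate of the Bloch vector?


theta = 1.5708, phi = 5.4978
r_y = sin(theta)*sin(phi) = 1.0000 * -0.7071
r_y = -0.7071

-0.7071


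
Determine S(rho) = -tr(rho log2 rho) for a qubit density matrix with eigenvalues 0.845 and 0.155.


S = -p*log2(p) - (1-p)*log2(1-p)
p = 0.8450, 1-p = 0.1550
= -0.8450 * log2(0.8450) - 0.1550 * log2(0.1550)
= -(-0.2053) - (-0.4169)
= 0.6222

0.6222


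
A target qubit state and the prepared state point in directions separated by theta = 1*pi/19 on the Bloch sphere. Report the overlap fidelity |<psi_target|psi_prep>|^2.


For states separated by angle theta on Bloch sphere:
F = cos^2(theta/2)
theta = 1*pi/19 = 0.1653
theta/2 = 0.0827
cos(theta/2) = 0.9966
F = 0.9932

0.9932


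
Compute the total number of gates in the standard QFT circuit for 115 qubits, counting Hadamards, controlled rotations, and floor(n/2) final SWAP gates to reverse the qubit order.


Hadamard gates: 115
Controlled rotations: n*(n-1)/2 = 115*114/2 = 6555
SWAP gates: floor(n/2) = floor(115/2) = 57
Total = 115 + 6555 + 57
= 6727

6727


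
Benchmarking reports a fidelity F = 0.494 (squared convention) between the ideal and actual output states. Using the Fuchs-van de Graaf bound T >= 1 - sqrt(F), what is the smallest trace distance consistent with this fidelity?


Fuchs-van de Graaf (squared-fidelity convention): 1 - sqrt(F) <= T <= sqrt(1 - F).
Lower bound: T >= 1 - sqrt(F)
sqrt(F) = sqrt(0.494) = 0.7029
T >= 1 - 0.7029
T >= 0.2971

0.2971


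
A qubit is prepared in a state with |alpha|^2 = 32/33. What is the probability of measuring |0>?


|alpha|^2 = 32/33 = 0.9697
|beta|^2 = 1 - 32/33 = 1/33 = 0.0303
P(|0>) = |alpha|^2 = 0.9697

0.9697


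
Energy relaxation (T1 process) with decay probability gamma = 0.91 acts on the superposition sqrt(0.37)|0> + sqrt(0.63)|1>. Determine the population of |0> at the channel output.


For amplitude damping with parameter gamma on state sqrt(a)|0> + sqrt(b)|1>:
alpha^2 = 0.37, beta^2 = 0.63
P(|0>) = alpha^2 + gamma * beta^2
= 0.37 + 0.91 * 0.63
= 0.37 + 0.5733
= 0.9433

0.9433


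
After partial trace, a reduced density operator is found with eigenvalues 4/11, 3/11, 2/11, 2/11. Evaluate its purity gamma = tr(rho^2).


tr(rho^2) = sum of eigenvalues squared
= (4/11)^2 + (3/11)^2 + (2/11)^2 + (2/11)^2
= (16 + 9 + 4 + 4) / 121
= 33/121
= 0.2727

0.2727


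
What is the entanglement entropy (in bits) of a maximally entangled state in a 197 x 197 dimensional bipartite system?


For a maximally entangled state in d x d:
S = log2(d) = log2(197)
= 7.6221

7.6221


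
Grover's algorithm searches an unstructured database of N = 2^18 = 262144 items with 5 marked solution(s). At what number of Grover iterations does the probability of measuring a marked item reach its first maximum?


After j Grover iterations the success probability is P(j) = sin^2((2j+1)*theta), where sin(theta) = sqrt(k/N).
N = 2^18 = 262144, k = 5
sin(theta) = sqrt(k/N) = 0.004367320269
theta = arcsin(sqrt(k/N)) = 0.004367334152 rad
P(j) reaches its first maximum when (2j+1)*theta is as close as possible to pi/2, i.e. j = round(pi/(4*theta) - 1/2).
pi/(4*theta) - 1/2 = 179.3347
(For comparison, the common estimate pi/4 * sqrt(N/k) = 179.8353; the exact maximiser is used here.)
Optimal iterations = 179

179


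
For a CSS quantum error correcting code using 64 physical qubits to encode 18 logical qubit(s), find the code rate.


Code rate R = k/n
= 18/64
= 0.2812

0.2812


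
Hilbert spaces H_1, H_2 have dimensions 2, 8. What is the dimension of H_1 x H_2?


dim(H_1 x H_2) = 2 * 8
= 16

16


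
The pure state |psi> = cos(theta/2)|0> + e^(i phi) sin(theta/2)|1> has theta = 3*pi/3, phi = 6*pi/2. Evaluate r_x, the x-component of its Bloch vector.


theta = 3.1416, phi = 9.4248
r_x = sin(theta)*cos(phi) = 0.0000 * -1.0000
r_x = 0.0000

0.0000


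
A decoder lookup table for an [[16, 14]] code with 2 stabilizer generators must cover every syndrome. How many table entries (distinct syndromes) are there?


Each stabilizer generator gives a binary (+1 or -1) measurement outcome.
With 2 independent generators:
Total syndromes = 2^2
= 4

4


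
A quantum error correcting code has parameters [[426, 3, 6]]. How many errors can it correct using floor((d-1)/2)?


Code parameters: [[426, 3, 6]], distance d = 6.
Number of correctable errors = floor((d-1)/2)
= floor((6 - 1)/2)
= floor(5/2)
= 2

2


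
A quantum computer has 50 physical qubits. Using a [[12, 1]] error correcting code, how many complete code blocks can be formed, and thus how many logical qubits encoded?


Each code block uses 12 physical qubits for 1 logical qubit(s).
Number of complete blocks = floor(50 / 12) = 4
Logical qubits = 4 * 1
= 4

4


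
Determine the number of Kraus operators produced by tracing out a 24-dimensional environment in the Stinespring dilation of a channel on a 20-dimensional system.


Tracing out the environment in an orthonormal basis {|i>_E} gives Kraus operators K_i = <i|_E U |0>_E.
Number of Kraus operators = dim(H_env) = d_env
= 24

24


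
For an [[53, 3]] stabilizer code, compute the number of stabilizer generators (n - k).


For an [[n,k]] stabilizer code:
Number of stabilizer generators = n - k
= 53 - 3
= 50

50


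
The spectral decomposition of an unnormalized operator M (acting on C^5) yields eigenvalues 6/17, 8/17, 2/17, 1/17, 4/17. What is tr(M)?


tr(M) = sum of eigenvalues
= 6/17 + 8/17 + 2/17 + 1/17 + 4/17
= 21/17
= 1.2353

1.2353


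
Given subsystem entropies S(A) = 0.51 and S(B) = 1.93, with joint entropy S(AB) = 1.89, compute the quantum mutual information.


I(A:B) = S(A) + S(B) - S(AB)
= 0.51 + 1.93 - 1.89
= 0.5500

0.5500


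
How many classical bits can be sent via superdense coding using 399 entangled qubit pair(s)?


Superdense coding allows 2 classical bits per shared entangled pair.
399 pair(s) -> 2 * 399 = 798 classical bits

798


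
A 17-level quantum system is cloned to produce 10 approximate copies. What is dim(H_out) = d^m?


Output space = H^(tensor 10) where dim(H) = 17
dim = 17^10
= 289 (after 2 factors)
= 4913 (after 3 factors)
= 83521 (after 4 factors)
= 1419857 (after 5 factors)
= 24137569 (after 6 factors)
= 410338673 (after 7 factors)
= 6975757441 (after 8 factors)
= 118587876497 (after 9 factors)
= 2015993900449 (after 10 factors)
= 2015993900449

2015993900449


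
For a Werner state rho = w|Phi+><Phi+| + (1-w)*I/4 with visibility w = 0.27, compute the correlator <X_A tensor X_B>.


|Phi+> = (|00> + |11>)/sqrt(2)
For the pure Bell state, <X_A X_B> = +1 (Bell-state Pauli correlator).
The maximally-mixed part I/4 has tr(I/4 * P tensor P) = 0 for any traceless Pauli P.
So <X_A X_B>_rho = w * (+1) + (1 - w) * 0
= 0.27 * (+1)
= 0.2700

0.2700


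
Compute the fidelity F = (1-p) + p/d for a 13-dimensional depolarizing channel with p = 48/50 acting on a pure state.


F = (1-p) + p/d
= (1 - 0.9600) + 0.9600/13
= 0.0400 + 0.0738
= 0.1138

0.1138


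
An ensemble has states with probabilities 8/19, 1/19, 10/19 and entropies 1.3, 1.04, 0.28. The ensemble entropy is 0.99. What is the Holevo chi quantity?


chi = S(rho) - sum_i p_i * S(rho_i)
Weighted entropy = 8/19 * 1.3 + 1/19 * 1.04 + 10/19 * 0.28
= 0.7495
chi = 0.99 - 0.7495
= 0.2405

0.2405


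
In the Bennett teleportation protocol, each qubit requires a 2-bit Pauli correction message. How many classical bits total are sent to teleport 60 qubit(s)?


Quantum teleportation requires 2 classical bits per qubit teleported.
60 qubit(s) -> 2 * 60 = 120 classical bits

120


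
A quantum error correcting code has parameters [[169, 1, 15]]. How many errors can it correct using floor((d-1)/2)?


Code parameters: [[169, 1, 15]], distance d = 15.
Number of correctable errors = floor((d-1)/2)
= floor((15 - 1)/2)
= floor(14/2)
= 7

7


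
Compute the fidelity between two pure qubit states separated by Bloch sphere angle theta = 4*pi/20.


For states separated by angle theta on Bloch sphere:
F = cos^2(theta/2)
theta = 4*pi/20 = 0.6283
theta/2 = 0.3142
cos(theta/2) = 0.9511
F = 0.9045

0.9045


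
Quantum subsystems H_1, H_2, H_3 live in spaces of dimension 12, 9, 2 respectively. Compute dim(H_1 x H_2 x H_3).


dim(H_1 x H_2 x H_3) = 12 * 9 * 2
= 108 * 2
= 216

216


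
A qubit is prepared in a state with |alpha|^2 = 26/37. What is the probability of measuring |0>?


|alpha|^2 = 26/37 = 0.7027
|beta|^2 = 1 - 26/37 = 11/37 = 0.2973
P(|0>) = |alpha|^2 = 0.7027

0.7027


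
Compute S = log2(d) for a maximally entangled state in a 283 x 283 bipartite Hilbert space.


For a maximally entangled state in d x d:
S = log2(d) = log2(283)
= 8.1447

8.1447


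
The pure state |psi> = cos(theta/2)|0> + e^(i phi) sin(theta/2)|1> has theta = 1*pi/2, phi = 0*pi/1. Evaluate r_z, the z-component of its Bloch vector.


theta = 1.5708, phi = 0.0000
r_z = cos(theta) = 0.0000

0.0000


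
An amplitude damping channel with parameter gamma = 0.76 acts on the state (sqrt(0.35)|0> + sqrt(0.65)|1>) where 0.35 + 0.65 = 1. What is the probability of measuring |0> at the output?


For amplitude damping with parameter gamma on state sqrt(a)|0> + sqrt(b)|1>:
alpha^2 = 0.35, beta^2 = 0.65
P(|0>) = alpha^2 + gamma * beta^2
= 0.35 + 0.76 * 0.65
= 0.35 + 0.4940
= 0.8440

0.8440


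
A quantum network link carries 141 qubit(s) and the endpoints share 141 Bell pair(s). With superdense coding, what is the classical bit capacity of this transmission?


Superdense coding allows 2 classical bits per shared entangled pair.
141 pair(s) -> 2 * 141 = 282 classical bits

282


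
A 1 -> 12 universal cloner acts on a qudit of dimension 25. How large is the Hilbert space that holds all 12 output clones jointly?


Output space = H^(tensor 12) where dim(H) = 25
dim = 25^12
= 625 (after 2 factors)
= 15625 (after 3 factors)
= 390625 (after 4 factors)
= 9765625 (after 5 factors)
= 244140625 (after 6 factors)
= 6103515625 (after 7 factors)
= 152587890625 (after 8 factors)
= 3814697265625 (after 9 factors)
= 95367431640625 (after 10 factors)
= 2384185791015625 (after 11 factors)
= 59604644775390625 (after 12 factors)
= 59604644775390625

59604644775390625


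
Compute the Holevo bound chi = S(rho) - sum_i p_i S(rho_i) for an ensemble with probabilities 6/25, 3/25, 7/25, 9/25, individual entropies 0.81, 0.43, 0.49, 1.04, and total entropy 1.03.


chi = S(rho) - sum_i p_i * S(rho_i)
Weighted entropy = 6/25 * 0.81 + 3/25 * 0.43 + 7/25 * 0.49 + 9/25 * 1.04
= 0.7576
chi = 1.03 - 0.7576
= 0.2724

0.2724


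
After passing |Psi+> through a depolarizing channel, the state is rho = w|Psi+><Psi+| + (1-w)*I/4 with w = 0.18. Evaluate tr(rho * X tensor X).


|Psi+> = (|01> + |10>)/sqrt(2)
For the pure Bell state, <X_A X_B> = +1 (Bell-state Pauli correlator).
The maximally-mixed part I/4 has tr(I/4 * P tensor P) = 0 for any traceless Pauli P.
So <X_A X_B>_rho = w * (+1) + (1 - w) * 0
= 0.18 * (+1)
= 0.1800

0.1800


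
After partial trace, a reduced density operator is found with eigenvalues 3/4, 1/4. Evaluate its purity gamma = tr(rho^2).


tr(rho^2) = sum of eigenvalues squared
= (3/4)^2 + (1/4)^2
= (9 + 1) / 16
= 10/16
= 0.6250

0.6250


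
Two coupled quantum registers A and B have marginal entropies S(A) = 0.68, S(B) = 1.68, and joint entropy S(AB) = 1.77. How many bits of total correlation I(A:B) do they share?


I(A:B) = S(A) + S(B) - S(AB)
= 0.68 + 1.68 - 1.77
= 0.5900

0.5900


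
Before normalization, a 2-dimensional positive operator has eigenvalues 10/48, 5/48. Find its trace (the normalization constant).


tr(M) = sum of eigenvalues
= 10/48 + 5/48
= 15/48
= 0.3125

0.3125


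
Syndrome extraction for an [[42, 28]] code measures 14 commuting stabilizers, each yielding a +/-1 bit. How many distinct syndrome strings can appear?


Each stabilizer generator gives a binary (+1 or -1) measurement outcome.
With 14 independent generators:
Total syndromes = 2^14
= 16384

16384


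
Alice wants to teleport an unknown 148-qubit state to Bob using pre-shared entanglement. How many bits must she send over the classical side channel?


Quantum teleportation requires 2 classical bits per qubit teleported.
148 qubit(s) -> 2 * 148 = 296 classical bits

296


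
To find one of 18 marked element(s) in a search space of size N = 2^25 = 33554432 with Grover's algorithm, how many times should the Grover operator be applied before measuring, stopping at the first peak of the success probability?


After j Grover iterations the success probability is P(j) = sin^2((2j+1)*theta), where sin(theta) = sqrt(k/N).
N = 2^25 = 33554432, k = 18
sin(theta) = sqrt(k/N) = 0.000732421875
theta = arcsin(sqrt(k/N)) = 0.0007324219405 rad
P(j) reaches its first maximum when (2j+1)*theta is as close as possible to pi/2, i.e. j = round(pi/(4*theta) - 1/2).
pi/(4*theta) - 1/2 = 1071.8302
(For comparison, the common estimate pi/4 * sqrt(N/k) = 1072.3303; the exact maximiser is used here.)
Optimal iterations = 1072

1072


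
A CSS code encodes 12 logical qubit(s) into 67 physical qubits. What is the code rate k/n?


Code rate R = k/n
= 12/67
= 0.1791

0.1791


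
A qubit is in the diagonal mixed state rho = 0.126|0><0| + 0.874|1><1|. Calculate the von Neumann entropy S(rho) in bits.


S = -p*log2(p) - (1-p)*log2(1-p)
p = 0.1260, 1-p = 0.8740
= -0.1260 * log2(0.1260) - 0.8740 * log2(0.8740)
= -(-0.3766) - (-0.1698)
= 0.5464

0.5464


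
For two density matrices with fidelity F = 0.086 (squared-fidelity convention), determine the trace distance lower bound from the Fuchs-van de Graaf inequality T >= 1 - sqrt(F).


Fuchs-van de Graaf (squared-fidelity convention): 1 - sqrt(F) <= T <= sqrt(1 - F).
Lower bound: T >= 1 - sqrt(F)
sqrt(F) = sqrt(0.086) = 0.2933
T >= 1 - 0.2933
T >= 0.7067

0.7067


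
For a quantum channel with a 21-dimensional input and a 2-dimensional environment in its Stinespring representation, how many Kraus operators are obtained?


Tracing out the environment in an orthonormal basis {|i>_E} gives Kraus operators K_i = <i|_E U |0>_E.
Number of Kraus operators = dim(H_env) = d_env
= 2

2


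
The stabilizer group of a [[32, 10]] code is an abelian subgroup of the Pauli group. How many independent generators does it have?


For an [[n,k]] stabilizer code:
Number of stabilizer generators = n - k
= 32 - 10
= 22

22


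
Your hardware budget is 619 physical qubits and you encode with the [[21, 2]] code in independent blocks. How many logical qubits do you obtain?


Each code block uses 21 physical qubits for 2 logical qubit(s).
Number of complete blocks = floor(619 / 21) = 29
Logical qubits = 29 * 2
= 58

58


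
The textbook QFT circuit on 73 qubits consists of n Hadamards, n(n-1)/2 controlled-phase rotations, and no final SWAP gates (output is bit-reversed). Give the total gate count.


Hadamard gates: 73
Controlled rotations: n*(n-1)/2 = 73*72/2 = 2628
SWAP gates: 0 (omitted)
Total = 73 + 2628
= 2701

2701


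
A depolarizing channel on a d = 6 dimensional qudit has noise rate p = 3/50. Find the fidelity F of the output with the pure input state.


F = (1-p) + p/d
= (1 - 0.0600) + 0.0600/6
= 0.9400 + 0.0100
= 0.9500

0.9500


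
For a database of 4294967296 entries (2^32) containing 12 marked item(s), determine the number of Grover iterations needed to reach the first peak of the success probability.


After j Grover iterations the success probability is P(j) = sin^2((2j+1)*theta), where sin(theta) = sqrt(k/N).
N = 2^32 = 4294967296, k = 12
sin(theta) = sqrt(k/N) = 5.285799584e-05
theta = arcsin(sqrt(k/N)) = 5.285799586e-05 rad
P(j) reaches its first maximum when (2j+1)*theta is as close as possible to pi/2, i.e. j = round(pi/(4*theta) - 1/2).
pi/(4*theta) - 1/2 = 14858.1444
(For comparison, the common estimate pi/4 * sqrt(N/k) = 14858.6444; the exact maximiser is used here.)
Optimal iterations = 14858

14858


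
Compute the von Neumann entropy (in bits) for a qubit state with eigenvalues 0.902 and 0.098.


S = -p*log2(p) - (1-p)*log2(1-p)
p = 0.9020, 1-p = 0.0980
= -0.9020 * log2(0.9020) - 0.0980 * log2(0.0980)
= -(-0.1342) - (-0.3284)
= 0.4626

0.4626


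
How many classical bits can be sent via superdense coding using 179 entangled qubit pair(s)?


Superdense coding allows 2 classical bits per shared entangled pair.
179 pair(s) -> 2 * 179 = 358 classical bits

358


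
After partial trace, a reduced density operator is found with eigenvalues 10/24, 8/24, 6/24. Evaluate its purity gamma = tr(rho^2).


tr(rho^2) = sum of eigenvalues squared
= (10/24)^2 + (8/24)^2 + (6/24)^2
= (100 + 64 + 36) / 576
= 200/576
= 0.3472

0.3472


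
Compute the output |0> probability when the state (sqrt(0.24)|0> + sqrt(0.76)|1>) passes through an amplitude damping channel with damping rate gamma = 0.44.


For amplitude damping with parameter gamma on state sqrt(a)|0> + sqrt(b)|1>:
alpha^2 = 0.24, beta^2 = 0.76
P(|0>) = alpha^2 + gamma * beta^2
= 0.24 + 0.44 * 0.76
= 0.24 + 0.3344
= 0.5744

0.5744


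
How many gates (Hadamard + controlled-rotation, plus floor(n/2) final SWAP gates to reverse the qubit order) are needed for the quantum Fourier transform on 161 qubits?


Hadamard gates: 161
Controlled rotations: n*(n-1)/2 = 161*160/2 = 12880
SWAP gates: floor(n/2) = floor(161/2) = 80
Total = 161 + 12880 + 80
= 13121

13121


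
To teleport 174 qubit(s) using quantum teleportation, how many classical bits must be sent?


Quantum teleportation requires 2 classical bits per qubit teleported.
174 qubit(s) -> 2 * 174 = 348 classical bits

348


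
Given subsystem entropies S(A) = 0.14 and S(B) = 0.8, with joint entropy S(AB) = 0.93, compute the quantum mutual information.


I(A:B) = S(A) + S(B) - S(AB)
= 0.14 + 0.8 - 0.93
= 0.0100

0.0100


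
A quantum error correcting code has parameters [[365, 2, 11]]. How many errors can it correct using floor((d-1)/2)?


Code parameters: [[365, 2, 11]], distance d = 11.
Number of correctable errors = floor((d-1)/2)
= floor((11 - 1)/2)
= floor(10/2)
= 5

5


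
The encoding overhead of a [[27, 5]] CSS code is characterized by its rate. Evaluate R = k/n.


Code rate R = k/n
= 5/27
= 0.1852

0.1852


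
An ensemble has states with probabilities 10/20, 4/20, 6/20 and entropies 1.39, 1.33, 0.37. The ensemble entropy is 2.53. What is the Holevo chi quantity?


chi = S(rho) - sum_i p_i * S(rho_i)
Weighted entropy = 10/20 * 1.39 + 4/20 * 1.33 + 6/20 * 0.37
= 1.0720
chi = 2.53 - 1.0720
= 1.4580

1.4580


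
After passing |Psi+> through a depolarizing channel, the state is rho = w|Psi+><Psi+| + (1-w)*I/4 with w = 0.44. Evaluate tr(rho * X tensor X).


|Psi+> = (|01> + |10>)/sqrt(2)
For the pure Bell state, <X_A X_B> = +1 (Bell-state Pauli correlator).
The maximally-mixed part I/4 has tr(I/4 * P tensor P) = 0 for any traceless Pauli P.
So <X_A X_B>_rho = w * (+1) + (1 - w) * 0
= 0.44 * (+1)
= 0.4400

0.4400


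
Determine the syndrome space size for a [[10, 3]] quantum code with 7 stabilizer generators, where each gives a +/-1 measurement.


Each stabilizer generator gives a binary (+1 or -1) measurement outcome.
With 7 independent generators:
Total syndromes = 2^7
= 128

128


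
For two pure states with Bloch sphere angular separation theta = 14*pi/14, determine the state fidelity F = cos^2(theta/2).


For states separated by angle theta on Bloch sphere:
F = cos^2(theta/2)
theta = 14*pi/14 = 3.1416
theta/2 = 1.5708
cos(theta/2) = 0.0000
F = 0.0000

0.0000


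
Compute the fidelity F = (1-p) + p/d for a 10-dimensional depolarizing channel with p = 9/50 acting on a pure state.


F = (1-p) + p/d
= (1 - 0.1800) + 0.1800/10
= 0.8200 + 0.0180
= 0.8380

0.8380


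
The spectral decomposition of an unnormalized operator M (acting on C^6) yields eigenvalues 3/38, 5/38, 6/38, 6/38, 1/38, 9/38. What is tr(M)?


tr(M) = sum of eigenvalues
= 3/38 + 5/38 + 6/38 + 6/38 + 1/38 + 9/38
= 30/38
= 0.7895

0.7895


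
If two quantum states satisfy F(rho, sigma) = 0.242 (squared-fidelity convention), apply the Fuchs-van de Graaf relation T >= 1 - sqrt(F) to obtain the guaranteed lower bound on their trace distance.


Fuchs-van de Graaf (squared-fidelity convention): 1 - sqrt(F) <= T <= sqrt(1 - F).
Lower bound: T >= 1 - sqrt(F)
sqrt(F) = sqrt(0.242) = 0.4919
T >= 1 - 0.4919
T >= 0.5081

0.5081


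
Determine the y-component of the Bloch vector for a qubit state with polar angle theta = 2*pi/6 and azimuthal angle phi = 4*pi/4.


theta = 1.0472, phi = 3.1416
r_y = sin(theta)*sin(phi) = 0.8660 * 0.0000
r_y = 0.0000

0.0000


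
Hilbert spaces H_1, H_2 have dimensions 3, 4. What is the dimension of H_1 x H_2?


dim(H_1 x H_2) = 3 * 4
= 12

12


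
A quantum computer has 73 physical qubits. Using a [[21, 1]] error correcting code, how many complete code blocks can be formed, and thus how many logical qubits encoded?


Each code block uses 21 physical qubits for 1 logical qubit(s).
Number of complete blocks = floor(73 / 21) = 3
Logical qubits = 3 * 1
= 3

3


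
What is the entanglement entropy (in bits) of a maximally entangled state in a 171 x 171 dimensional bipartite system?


For a maximally entangled state in d x d:
S = log2(d) = log2(171)
= 7.4179

7.4179


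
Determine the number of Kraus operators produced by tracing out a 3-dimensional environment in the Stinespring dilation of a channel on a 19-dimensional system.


Tracing out the environment in an orthonormal basis {|i>_E} gives Kraus operators K_i = <i|_E U |0>_E.
Number of Kraus operators = dim(H_env) = d_env
= 3

3


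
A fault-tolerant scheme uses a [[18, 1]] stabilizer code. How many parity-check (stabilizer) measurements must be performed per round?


For an [[n,k]] stabilizer code:
Number of stabilizer generators = n - k
= 18 - 1
= 17

17


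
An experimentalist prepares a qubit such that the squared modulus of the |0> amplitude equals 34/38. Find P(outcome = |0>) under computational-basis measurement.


|alpha|^2 = 34/38 = 0.8947
|beta|^2 = 1 - 34/38 = 4/38 = 0.1053
P(|0>) = |alpha|^2 = 0.8947

0.8947


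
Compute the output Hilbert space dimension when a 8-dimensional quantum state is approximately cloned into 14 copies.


Output space = H^(tensor 14) where dim(H) = 8
dim = 8^14
= 64 (after 2 factors)
= 512 (after 3 factors)
= 4096 (after 4 factors)
= 32768 (after 5 factors)
= 262144 (after 6 factors)
= 2097152 (after 7 factors)
= 16777216 (after 8 factors)
= 134217728 (after 9 factors)
= 1073741824 (after 10 factors)
= 8589934592 (after 11 factors)
= 68719476736 (after 12 factors)
= 549755813888 (after 13 factors)
= 4398046511104 (after 14 factors)
= 4398046511104

4398046511104


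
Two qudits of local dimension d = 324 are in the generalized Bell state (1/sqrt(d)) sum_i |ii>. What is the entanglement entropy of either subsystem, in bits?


For a maximally entangled state in d x d:
S = log2(d) = log2(324)
= 8.3399

8.3399


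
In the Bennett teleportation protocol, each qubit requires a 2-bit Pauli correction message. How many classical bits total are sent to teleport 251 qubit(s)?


Quantum teleportation requires 2 classical bits per qubit teleported.
251 qubit(s) -> 2 * 251 = 502 classical bits

502


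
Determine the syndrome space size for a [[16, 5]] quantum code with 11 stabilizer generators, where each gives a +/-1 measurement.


Each stabilizer generator gives a binary (+1 or -1) measurement outcome.
With 11 independent generators:
Total syndromes = 2^11
= 2048

2048


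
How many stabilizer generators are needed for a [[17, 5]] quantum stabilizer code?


For an [[n,k]] stabilizer code:
Number of stabilizer generators = n - k
= 17 - 5
= 12

12


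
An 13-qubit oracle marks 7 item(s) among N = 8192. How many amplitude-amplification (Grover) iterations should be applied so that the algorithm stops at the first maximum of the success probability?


After j Grover iterations the success probability is P(j) = sin^2((2j+1)*theta), where sin(theta) = sqrt(k/N).
N = 2^13 = 8192, k = 7
sin(theta) = sqrt(k/N) = 0.02923169833
theta = arcsin(sqrt(k/N)) = 0.02923586298 rad
P(j) reaches its first maximum when (2j+1)*theta is as close as possible to pi/2, i.e. j = round(pi/(4*theta) - 1/2).
pi/(4*theta) - 1/2 = 26.3642
(For comparison, the common estimate pi/4 * sqrt(N/k) = 26.8680; the exact maximiser is used here.)
Optimal iterations = 26

26


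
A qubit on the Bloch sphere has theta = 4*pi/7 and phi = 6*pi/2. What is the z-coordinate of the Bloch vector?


theta = 1.7952, phi = 9.4248
r_z = cos(theta) = -0.2225

-0.2225


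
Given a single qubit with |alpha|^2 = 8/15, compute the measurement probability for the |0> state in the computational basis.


|alpha|^2 = 8/15 = 0.5333
|beta|^2 = 1 - 8/15 = 7/15 = 0.4667
P(|0>) = |alpha|^2 = 0.5333

0.5333


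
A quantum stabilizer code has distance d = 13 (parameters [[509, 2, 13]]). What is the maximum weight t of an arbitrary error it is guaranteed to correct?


Code parameters: [[509, 2, 13]], distance d = 13.
Number of correctable errors = floor((d-1)/2)
= floor((13 - 1)/2)
= floor(12/2)
= 6

6


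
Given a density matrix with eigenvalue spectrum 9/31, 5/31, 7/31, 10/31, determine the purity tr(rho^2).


tr(rho^2) = sum of eigenvalues squared
= (9/31)^2 + (5/31)^2 + (7/31)^2 + (10/31)^2
= (81 + 25 + 49 + 100) / 961
= 255/961
= 0.2653

0.2653


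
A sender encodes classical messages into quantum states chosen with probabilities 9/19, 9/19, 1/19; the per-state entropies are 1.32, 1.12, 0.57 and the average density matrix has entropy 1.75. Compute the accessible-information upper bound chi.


chi = S(rho) - sum_i p_i * S(rho_i)
Weighted entropy = 9/19 * 1.32 + 9/19 * 1.12 + 1/19 * 0.57
= 1.1858
chi = 1.75 - 1.1858
= 0.5642

0.5642


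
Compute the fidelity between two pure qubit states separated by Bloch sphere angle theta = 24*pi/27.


For states separated by angle theta on Bloch sphere:
F = cos^2(theta/2)
theta = 24*pi/27 = 2.7925
theta/2 = 1.3963
cos(theta/2) = 0.1736
F = 0.0302

0.0302


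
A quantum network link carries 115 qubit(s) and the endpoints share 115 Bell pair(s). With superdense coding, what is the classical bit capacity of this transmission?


Superdense coding allows 2 classical bits per shared entangled pair.
115 pair(s) -> 2 * 115 = 230 classical bits

230


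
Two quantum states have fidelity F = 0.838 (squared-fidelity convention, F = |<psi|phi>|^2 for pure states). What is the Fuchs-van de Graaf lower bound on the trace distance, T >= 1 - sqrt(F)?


Fuchs-van de Graaf (squared-fidelity convention): 1 - sqrt(F) <= T <= sqrt(1 - F).
Lower bound: T >= 1 - sqrt(F)
sqrt(F) = sqrt(0.838) = 0.9154
T >= 1 - 0.9154
T >= 0.0846

0.0846


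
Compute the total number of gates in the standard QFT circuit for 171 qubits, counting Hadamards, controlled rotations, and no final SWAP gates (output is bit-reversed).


Hadamard gates: 171
Controlled rotations: n*(n-1)/2 = 171*170/2 = 14535
SWAP gates: 0 (omitted)
Total = 171 + 14535
= 14706

14706


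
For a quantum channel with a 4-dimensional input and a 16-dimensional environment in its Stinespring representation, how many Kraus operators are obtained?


Tracing out the environment in an orthonormal basis {|i>_E} gives Kraus operators K_i = <i|_E U |0>_E.
Number of Kraus operators = dim(H_env) = d_env
= 16

16


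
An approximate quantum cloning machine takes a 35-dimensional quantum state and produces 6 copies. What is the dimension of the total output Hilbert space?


Output space = H^(tensor 6) where dim(H) = 35
dim = 35^6
= 1225 (after 2 factors)
= 42875 (after 3 factors)
= 1500625 (after 4 factors)
= 52521875 (after 5 factors)
= 1838265625 (after 6 factors)
= 1838265625

1838265625


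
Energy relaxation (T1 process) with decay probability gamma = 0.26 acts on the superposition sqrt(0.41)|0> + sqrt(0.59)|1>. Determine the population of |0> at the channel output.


For amplitude damping with parameter gamma on state sqrt(a)|0> + sqrt(b)|1>:
alpha^2 = 0.41, beta^2 = 0.59
P(|0>) = alpha^2 + gamma * beta^2
= 0.41 + 0.26 * 0.59
= 0.41 + 0.1534
= 0.5634

0.5634


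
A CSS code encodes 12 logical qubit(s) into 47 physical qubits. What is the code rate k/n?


Code rate R = k/n
= 12/47
= 0.2553

0.2553


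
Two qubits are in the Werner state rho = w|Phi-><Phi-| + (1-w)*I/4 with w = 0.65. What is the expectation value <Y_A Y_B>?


|Phi-> = (|00> - |11>)/sqrt(2)
For the pure Bell state, <Y_A Y_B> = +1 (Bell-state Pauli correlator).
The maximally-mixed part I/4 has tr(I/4 * P tensor P) = 0 for any traceless Pauli P.
So <Y_A Y_B>_rho = w * (+1) + (1 - w) * 0
= 0.65 * (+1)
= 0.6500

0.6500


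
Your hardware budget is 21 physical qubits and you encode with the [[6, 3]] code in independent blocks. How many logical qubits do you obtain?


Each code block uses 6 physical qubits for 3 logical qubit(s).
Number of complete blocks = floor(21 / 6) = 3
Logical qubits = 3 * 3
= 9

9


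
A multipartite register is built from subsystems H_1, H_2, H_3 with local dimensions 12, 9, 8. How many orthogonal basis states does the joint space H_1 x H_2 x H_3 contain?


dim(H_1 x H_2 x H_3) = 12 * 9 * 8
= 108 * 8
= 864

864


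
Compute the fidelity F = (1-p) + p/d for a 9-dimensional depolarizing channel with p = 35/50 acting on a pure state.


F = (1-p) + p/d
= (1 - 0.7000) + 0.7000/9
= 0.3000 + 0.0778
= 0.3778

0.3778


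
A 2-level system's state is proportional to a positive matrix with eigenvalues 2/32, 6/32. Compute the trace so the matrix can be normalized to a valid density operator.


tr(M) = sum of eigenvalues
= 2/32 + 6/32
= 8/32
= 0.2500

0.2500


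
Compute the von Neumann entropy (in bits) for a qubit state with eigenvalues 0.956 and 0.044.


S = -p*log2(p) - (1-p)*log2(1-p)
p = 0.9560, 1-p = 0.0440
= -0.9560 * log2(0.9560) - 0.0440 * log2(0.0440)
= -(-0.0621) - (-0.1983)
= 0.2603

0.2603


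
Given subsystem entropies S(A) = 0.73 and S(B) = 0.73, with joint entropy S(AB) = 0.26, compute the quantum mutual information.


I(A:B) = S(A) + S(B) - S(AB)
= 0.73 + 0.73 - 0.26
= 1.2000

1.2000


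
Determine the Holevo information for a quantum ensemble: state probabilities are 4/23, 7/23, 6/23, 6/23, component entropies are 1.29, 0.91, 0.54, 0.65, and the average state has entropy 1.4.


chi = S(rho) - sum_i p_i * S(rho_i)
Weighted entropy = 4/23 * 1.29 + 7/23 * 0.91 + 6/23 * 0.54 + 6/23 * 0.65
= 0.8117
chi = 1.4 - 0.8117
= 0.5883

0.5883


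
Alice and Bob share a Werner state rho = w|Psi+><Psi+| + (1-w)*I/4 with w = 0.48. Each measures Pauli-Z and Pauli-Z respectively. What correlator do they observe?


|Psi+> = (|01> + |10>)/sqrt(2)
For the pure Bell state, <Z_A Z_B> = -1 (Bell-state Pauli correlator).
The maximally-mixed part I/4 has tr(I/4 * P tensor P) = 0 for any traceless Pauli P.
So <Z_A Z_B>_rho = w * (-1) + (1 - w) * 0
= 0.48 * (-1)
= -0.4800

-0.4800


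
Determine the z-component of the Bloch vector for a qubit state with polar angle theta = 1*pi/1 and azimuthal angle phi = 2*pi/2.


theta = 3.1416, phi = 3.1416
r_z = cos(theta) = -1.0000

-1.0000


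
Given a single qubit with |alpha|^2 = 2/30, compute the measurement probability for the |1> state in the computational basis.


|alpha|^2 = 2/30 = 0.0667
|beta|^2 = 1 - 2/30 = 28/30 = 0.9333
P(|1>) = |beta|^2 = 0.9333

0.9333


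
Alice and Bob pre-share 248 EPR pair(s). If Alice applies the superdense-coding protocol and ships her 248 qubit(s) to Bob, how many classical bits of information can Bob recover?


Superdense coding allows 2 classical bits per shared entangled pair.
248 pair(s) -> 2 * 248 = 496 classical bits

496


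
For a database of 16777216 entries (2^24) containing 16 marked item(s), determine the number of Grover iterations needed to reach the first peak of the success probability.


After j Grover iterations the success probability is P(j) = sin^2((2j+1)*theta), where sin(theta) = sqrt(k/N).
N = 2^24 = 16777216, k = 16
sin(theta) = sqrt(k/N) = 0.0009765625
theta = arcsin(sqrt(k/N)) = 0.0009765626552 rad
P(j) reaches its first maximum when (2j+1)*theta is as close as possible to pi/2, i.e. j = round(pi/(4*theta) - 1/2).
pi/(4*theta) - 1/2 = 803.7476
(For comparison, the common estimate pi/4 * sqrt(N/k) = 804.2477; the exact maximiser is used here.)
Optimal iterations = 804

804


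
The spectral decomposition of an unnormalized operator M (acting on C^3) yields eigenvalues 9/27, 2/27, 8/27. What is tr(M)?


tr(M) = sum of eigenvalues
= 9/27 + 2/27 + 8/27
= 19/27
= 0.7037

0.7037


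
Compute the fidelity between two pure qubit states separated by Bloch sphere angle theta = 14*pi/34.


For states separated by angle theta on Bloch sphere:
F = cos^2(theta/2)
theta = 14*pi/34 = 1.2936
theta/2 = 0.6468
cos(theta/2) = 0.7980
F = 0.6368

0.6368


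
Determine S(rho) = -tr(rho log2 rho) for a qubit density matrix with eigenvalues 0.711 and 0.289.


S = -p*log2(p) - (1-p)*log2(1-p)
p = 0.7110, 1-p = 0.2890
= -0.7110 * log2(0.7110) - 0.2890 * log2(0.2890)
= -(-0.3499) - (-0.5176)
= 0.8674

0.8674


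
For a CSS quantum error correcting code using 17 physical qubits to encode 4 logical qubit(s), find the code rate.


Code rate R = k/n
= 4/17
= 0.2353

0.2353


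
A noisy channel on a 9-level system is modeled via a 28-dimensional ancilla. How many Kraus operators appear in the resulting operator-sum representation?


Tracing out the environment in an orthonormal basis {|i>_E} gives Kraus operators K_i = <i|_E U |0>_E.
Number of Kraus operators = dim(H_env) = d_env
= 28

28


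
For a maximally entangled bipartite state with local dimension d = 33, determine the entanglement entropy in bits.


For a maximally entangled state in d x d:
S = log2(d) = log2(33)
= 5.0444

5.0444


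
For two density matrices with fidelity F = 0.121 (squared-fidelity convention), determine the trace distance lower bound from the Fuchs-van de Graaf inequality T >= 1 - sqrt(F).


Fuchs-van de Graaf (squared-fidelity convention): 1 - sqrt(F) <= T <= sqrt(1 - F).
Lower bound: T >= 1 - sqrt(F)
sqrt(F) = sqrt(0.121) = 0.3479
T >= 1 - 0.3479
T >= 0.6521

0.6521


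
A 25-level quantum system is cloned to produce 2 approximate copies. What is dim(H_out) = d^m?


Output space = H^(tensor 2) where dim(H) = 25
dim = 25^2
= 625

625


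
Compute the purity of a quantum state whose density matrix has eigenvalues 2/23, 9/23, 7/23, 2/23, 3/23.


tr(rho^2) = sum of eigenvalues squared
= (2/23)^2 + (9/23)^2 + (7/23)^2 + (2/23)^2 + (3/23)^2
= (4 + 81 + 49 + 4 + 9) / 529
= 147/529
= 0.2779

0.2779
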